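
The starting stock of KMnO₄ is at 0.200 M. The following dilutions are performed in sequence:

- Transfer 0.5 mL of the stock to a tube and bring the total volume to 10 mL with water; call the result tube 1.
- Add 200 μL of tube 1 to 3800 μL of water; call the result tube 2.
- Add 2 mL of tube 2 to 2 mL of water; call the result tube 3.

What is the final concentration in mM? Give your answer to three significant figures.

Step 1: 0.5 mL brought to 10 mL → factor 10/0.5 = 20
Step 2: 200 μL + 3800 μL = 4000 μL total → factor 4000/200 = 20
Step 3: 2 mL + 2 mL = 4 mL total → factor 4/2 = 2
Overall dilution factor = 20 × 20 × 2 = 800
Final = 0.200 M / 800 = 0.0002500 M = 0.250 mM

0.250 mM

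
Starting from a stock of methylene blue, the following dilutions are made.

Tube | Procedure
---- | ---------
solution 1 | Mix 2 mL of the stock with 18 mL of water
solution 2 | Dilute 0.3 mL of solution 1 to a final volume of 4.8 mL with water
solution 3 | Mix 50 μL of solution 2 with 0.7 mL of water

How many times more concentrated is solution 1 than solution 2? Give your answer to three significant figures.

16.0

Step 1: 2 mL + 18 mL = 20 mL total → factor 20/2 = 10
Step 2: 0.3 mL brought to 4.8 mL → factor 4.8/0.3 = 16
Dilution factor to solution 1 = 10; to solution 2 = 160
[solution 1]/[solution 2] = (factor to solution 2)/(factor to solution 1) = 160/10 = 16.0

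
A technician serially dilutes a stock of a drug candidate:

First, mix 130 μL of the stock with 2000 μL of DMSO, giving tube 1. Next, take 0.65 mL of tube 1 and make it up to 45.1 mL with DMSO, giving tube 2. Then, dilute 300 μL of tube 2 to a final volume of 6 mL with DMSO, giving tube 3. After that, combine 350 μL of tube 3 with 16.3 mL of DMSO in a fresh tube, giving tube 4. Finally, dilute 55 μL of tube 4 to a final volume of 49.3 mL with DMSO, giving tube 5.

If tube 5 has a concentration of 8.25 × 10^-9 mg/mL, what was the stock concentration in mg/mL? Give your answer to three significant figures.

8.00 mg/mL

Step 1: 130 μL + 2000 μL = 2130 μL total → factor 2130/130 = 16.385
Step 2: 0.65 mL brought to 45.1 mL → factor 45.1/0.65 = 69.385
Step 3: 300 μL brought to 6 mL → factor 6000/300 = 20
Step 4: 350 μL + 16.3 mL = 16650 μL total → factor 16650/350 = 47.571
Step 5: 55 μL brought to 49.3 mL → factor 49300/55 = 896.36
Overall dilution factor = 16.385 × 69.385 × 20 × 47.571 × 896.36 = 9.6953 × 10^8
Stock = 8.25 × 10^-9 mg/mL × 9.6953 × 10^8 = 8.00 mg/mL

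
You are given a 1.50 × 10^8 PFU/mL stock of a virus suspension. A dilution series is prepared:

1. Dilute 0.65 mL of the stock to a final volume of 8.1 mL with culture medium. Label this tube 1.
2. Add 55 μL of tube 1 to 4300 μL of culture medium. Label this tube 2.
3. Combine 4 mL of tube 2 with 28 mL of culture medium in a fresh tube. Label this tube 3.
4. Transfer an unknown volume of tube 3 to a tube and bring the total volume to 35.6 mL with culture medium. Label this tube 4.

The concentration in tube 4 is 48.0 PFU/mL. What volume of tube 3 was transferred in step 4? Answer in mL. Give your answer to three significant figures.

0.0899 mL

Step 1: 0.65 mL brought to 8.1 mL → factor 8.1/0.65 = 12.462
Step 2: 55 μL + 4300 μL = 4355 μL total → factor 4355/55 = 79.182
Step 3: 4 mL + 28 mL = 32 mL total → factor 32/4 = 8
Step 4: v brought to 35.6 mL → factor = 35.6 mL/v
Product of known-step factors = 7893.8
Overall factor = 1.50 × 10^8 PFU/mL / (48.0 PFU/mL) = 3.125 × 10^6
Step-4 factor = 3.125 × 10^6 / 7893.8 = 395.88
v = 35.6 mL / 395.88 = 0.0899 mL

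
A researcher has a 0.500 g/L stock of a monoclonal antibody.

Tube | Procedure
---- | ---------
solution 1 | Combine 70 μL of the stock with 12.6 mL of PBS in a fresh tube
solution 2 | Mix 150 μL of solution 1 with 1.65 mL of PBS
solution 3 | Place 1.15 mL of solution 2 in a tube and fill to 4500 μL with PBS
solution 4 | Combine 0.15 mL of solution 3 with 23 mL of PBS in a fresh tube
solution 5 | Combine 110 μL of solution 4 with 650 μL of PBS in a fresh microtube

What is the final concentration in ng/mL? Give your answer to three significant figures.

0.0552 ng/mL

Step 1: 70 μL + 12.6 mL = 12670 μL total → factor 12670/70 = 181
Step 2: 150 μL + 1.65 mL = 1800 μL total → factor 1800/150 = 12
Step 3: 1.15 mL brought to 4500 μL → factor 4.5/1.15 = 3.913
Step 4: 0.15 mL + 23 mL = 23.15 mL total → factor 23.15/0.15 = 154.33
Step 5: 110 μL + 650 μL = 760 μL total → factor 760/110 = 6.9091
Overall dilution factor = 181 × 12 × 3.913 × 154.33 × 6.9091 = 9.0626 × 10^6
Final = 0.500 g/L / 9.0626 × 10^6 = 5.517 × 10^-8 g/L = 0.0552 ng/mL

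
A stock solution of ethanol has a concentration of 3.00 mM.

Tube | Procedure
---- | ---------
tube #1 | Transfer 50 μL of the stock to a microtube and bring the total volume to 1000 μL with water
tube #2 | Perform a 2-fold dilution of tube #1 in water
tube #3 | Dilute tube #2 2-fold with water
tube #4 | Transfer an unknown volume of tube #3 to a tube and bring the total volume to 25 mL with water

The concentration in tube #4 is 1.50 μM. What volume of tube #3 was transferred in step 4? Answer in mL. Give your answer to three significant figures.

1.00 mL

Step 1: 50 μL brought to 1000 μL → factor 1000/50 = 20
Step 2: 2-fold → factor 2
Step 3: 2-fold → factor 2
Step 4: v brought to 25 mL → factor = 25 mL/v
Product of known-step factors = 80
Overall factor = 3.00 mM / (1.50 μM) = 2000
Step-4 factor = 2000 / 80 = 25
v = 25 mL / 25 = 1.00 mL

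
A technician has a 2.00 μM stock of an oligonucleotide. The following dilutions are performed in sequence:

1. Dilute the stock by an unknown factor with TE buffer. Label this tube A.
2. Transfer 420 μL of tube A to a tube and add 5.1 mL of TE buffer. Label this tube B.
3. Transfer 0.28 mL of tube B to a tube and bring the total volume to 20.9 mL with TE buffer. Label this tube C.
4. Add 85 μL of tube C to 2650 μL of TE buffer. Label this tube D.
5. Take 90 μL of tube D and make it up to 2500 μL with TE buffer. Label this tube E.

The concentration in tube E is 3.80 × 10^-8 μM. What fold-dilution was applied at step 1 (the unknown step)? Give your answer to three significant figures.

Step 1: unknown factor x
Step 2: 420 μL + 5.1 mL = 5520 μL total → factor 5520/420 = 13.143
Step 3: 0.28 mL brought to 20.9 mL → factor 20.9/0.28 = 74.643
Step 4: 85 μL + 2650 μL = 2735 μL total → factor 2735/85 = 32.176
Step 5: 90 μL brought to 2500 μL → factor 2500/90 = 27.778
Product of known-step factors = 8.7683 × 10^5
Overall factor = 2.00 μM / (3.80 × 10^-8 μM) = 5.2632 × 10^7
x = 5.2632 × 10^7 / 8.7683 × 10^5 = 60.0

60.0-fold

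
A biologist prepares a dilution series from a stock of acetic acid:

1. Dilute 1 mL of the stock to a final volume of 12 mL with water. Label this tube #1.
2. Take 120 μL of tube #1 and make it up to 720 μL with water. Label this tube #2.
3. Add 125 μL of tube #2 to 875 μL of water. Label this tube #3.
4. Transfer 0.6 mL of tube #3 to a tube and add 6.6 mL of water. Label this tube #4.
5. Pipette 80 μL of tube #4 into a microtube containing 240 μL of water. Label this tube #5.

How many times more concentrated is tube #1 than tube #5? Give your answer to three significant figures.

2.30 × 10^3

Step 1: 1 mL brought to 12 mL → factor 12/1 = 12
Step 2: 120 μL brought to 720 μL → factor 720/120 = 6
Step 3: 125 μL + 875 μL = 1000 μL total → factor 1000/125 = 8
Step 4: 0.6 mL + 6.6 mL = 7.2 mL total → factor 7.2/0.6 = 12
Step 5: 80 μL + 240 μL = 320 μL total → factor 320/80 = 4
Dilution factor to tube #1 = 12; to tube #5 = 27648
[tube #1]/[tube #5] = (factor to tube #5)/(factor to tube #1) = 27648/12 = 2.30 × 10^3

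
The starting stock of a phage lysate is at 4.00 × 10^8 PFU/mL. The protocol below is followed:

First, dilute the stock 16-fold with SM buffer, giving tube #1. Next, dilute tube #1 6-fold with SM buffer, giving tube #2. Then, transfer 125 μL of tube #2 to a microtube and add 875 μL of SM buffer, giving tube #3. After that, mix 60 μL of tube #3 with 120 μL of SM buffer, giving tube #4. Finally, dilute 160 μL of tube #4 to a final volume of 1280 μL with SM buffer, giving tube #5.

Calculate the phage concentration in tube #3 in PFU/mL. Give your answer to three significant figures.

5.21 × 10^5 PFU/mL

Step 1: 16-fold → factor 16
Step 2: 6-fold → factor 6
Step 3: 125 μL + 875 μL = 1000 μL total → factor 1000/125 = 8
Dilution factor through tube #3 = 16 × 6 × 8 = 768
[tube #3] = 4.00 × 10^8 PFU/mL / 768 = 5.21 × 10^5 PFU/mL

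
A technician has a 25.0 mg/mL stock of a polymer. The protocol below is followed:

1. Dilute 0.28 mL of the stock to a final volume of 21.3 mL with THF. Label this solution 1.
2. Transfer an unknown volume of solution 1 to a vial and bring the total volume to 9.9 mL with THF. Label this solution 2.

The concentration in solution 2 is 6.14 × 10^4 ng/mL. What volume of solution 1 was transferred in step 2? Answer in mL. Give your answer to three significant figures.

Step 1: 0.28 mL brought to 21.3 mL → factor 21.3/0.28 = 76.071
Step 2: v brought to 9.9 mL → factor = 9.9 mL/v
Product of known-step factors = 76.071
Overall factor = 25.0 mg/mL / (6.14 × 10^4 ng/mL) = 407.17
Step-2 factor = 407.17 / 76.071 = 5.3524
v = 9.9 mL / 5.3524 = 1.85 mL

1.85 mL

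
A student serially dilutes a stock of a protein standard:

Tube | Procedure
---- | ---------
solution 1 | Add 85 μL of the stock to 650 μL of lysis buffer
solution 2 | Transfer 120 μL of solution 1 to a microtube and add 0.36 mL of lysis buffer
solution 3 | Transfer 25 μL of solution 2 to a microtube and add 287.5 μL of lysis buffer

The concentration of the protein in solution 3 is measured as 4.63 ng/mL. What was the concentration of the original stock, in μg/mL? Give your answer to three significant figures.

2.00 μg/mL

Step 1: 85 μL + 650 μL = 735 μL total → factor 735/85 = 8.6471
Step 2: 120 μL + 0.36 mL = 480 μL total → factor 480/120 = 4
Step 3: 25 μL + 287.5 μL = 312.5 μL total → factor 312.5/25 = 12.5
Overall dilution factor = 8.6471 × 4 × 12.5 = 432.35
Stock = 4.63 ng/mL × 432.35 = 2002 ng/mL = 2.00 μg/mL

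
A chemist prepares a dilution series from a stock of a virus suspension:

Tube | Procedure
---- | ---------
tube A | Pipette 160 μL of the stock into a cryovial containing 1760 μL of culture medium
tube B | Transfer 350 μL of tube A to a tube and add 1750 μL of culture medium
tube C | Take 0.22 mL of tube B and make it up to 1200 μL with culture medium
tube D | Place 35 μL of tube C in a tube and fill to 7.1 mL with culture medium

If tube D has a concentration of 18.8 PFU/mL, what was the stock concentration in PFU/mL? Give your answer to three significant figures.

Step 1: 160 μL + 1760 μL = 1920 μL total → factor 1920/160 = 12
Step 2: 350 μL + 1750 μL = 2100 μL total → factor 2100/350 = 6
Step 3: 0.22 mL brought to 1200 μL → factor 1.2/0.22 = 5.4545
Step 4: 35 μL brought to 7.1 mL → factor 7100/35 = 202.86
Overall dilution factor = 12 × 6 × 5.4545 × 202.86 = 79668
Stock = 18.8 PFU/mL × 79668 = 1.50 × 10^6 PFU/mL

1.50 × 10^6 PFU/mL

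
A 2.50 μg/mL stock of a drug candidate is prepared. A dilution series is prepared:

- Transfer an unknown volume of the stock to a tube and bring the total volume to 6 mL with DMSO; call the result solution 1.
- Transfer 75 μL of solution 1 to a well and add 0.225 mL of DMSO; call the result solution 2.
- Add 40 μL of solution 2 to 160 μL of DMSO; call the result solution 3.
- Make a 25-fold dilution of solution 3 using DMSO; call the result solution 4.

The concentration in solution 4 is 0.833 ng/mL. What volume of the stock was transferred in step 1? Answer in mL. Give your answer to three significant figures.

1.00 mL

Step 1: v brought to 6 mL → factor = 6 mL/v
Step 2: 75 μL + 0.225 mL = 300 μL total → factor 300/75 = 4
Step 3: 40 μL + 160 μL = 200 μL total → factor 200/40 = 5
Step 4: 25-fold → factor 25
Product of known-step factors = 500
Overall factor = 2.50 μg/mL / (0.833 ng/mL) = 3001.2
Step-1 factor = 3001.2 / 500 = 6.0024
v = 6 mL / 6.0024 = 1.00 mL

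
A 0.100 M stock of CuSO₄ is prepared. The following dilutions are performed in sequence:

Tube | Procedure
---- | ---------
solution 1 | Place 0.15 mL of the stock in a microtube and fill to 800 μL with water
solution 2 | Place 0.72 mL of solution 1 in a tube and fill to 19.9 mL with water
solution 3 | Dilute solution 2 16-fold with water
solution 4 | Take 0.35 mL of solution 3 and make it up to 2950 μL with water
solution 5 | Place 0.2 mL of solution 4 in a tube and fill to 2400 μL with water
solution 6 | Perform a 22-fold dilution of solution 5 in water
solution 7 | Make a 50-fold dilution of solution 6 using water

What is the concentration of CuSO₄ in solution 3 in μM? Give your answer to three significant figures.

Step 1: 0.15 mL brought to 800 μL → factor 0.8/0.15 = 5.3333
Step 2: 0.72 mL brought to 19.9 mL → factor 19.9/0.72 = 27.639
Step 3: 16-fold → factor 16
Dilution factor through solution 3 = 5.3333 × 27.639 × 16 = 2358.5
[solution 3] = 0.100 M / 2358.5 = 4.240 × 10^-5 M = 42.4 μM

42.4 μM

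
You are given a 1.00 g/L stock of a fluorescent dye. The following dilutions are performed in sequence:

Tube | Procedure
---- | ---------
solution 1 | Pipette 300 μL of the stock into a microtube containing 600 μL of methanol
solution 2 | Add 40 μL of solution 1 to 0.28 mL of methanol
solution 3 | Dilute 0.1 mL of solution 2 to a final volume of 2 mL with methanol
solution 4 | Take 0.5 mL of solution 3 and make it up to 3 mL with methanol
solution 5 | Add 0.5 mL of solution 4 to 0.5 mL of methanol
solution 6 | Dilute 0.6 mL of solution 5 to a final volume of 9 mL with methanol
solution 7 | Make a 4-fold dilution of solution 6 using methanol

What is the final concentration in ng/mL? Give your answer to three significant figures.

Step 1: 300 μL + 600 μL = 900 μL total → factor 900/300 = 3
Step 2: 40 μL + 0.28 mL = 320 μL total → factor 320/40 = 8
Step 3: 0.1 mL brought to 2 mL → factor 2/0.1 = 20
Step 4: 0.5 mL brought to 3 mL → factor 3/0.5 = 6
Step 5: 0.5 mL + 0.5 mL = 1 mL total → factor 1/0.5 = 2
Step 6: 0.6 mL brought to 9 mL → factor 9/0.6 = 15
Step 7: 4-fold → factor 4
Overall dilution factor = 3 × 8 × 20 × 6 × 2 × 15 × 4 = 3.456 × 10^5
Final = 1.00 g/L / 3.456 × 10^5 = 2.894 × 10^-6 g/L = 2.89 ng/mL

2.89 ng/mL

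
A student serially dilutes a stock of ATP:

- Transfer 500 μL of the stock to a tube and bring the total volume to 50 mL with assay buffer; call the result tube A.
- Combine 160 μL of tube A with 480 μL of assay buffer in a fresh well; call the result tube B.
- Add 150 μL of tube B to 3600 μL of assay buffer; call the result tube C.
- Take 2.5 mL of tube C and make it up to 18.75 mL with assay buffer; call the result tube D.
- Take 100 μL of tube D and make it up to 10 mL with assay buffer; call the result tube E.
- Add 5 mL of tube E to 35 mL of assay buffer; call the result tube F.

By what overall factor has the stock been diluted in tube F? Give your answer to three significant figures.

Step 1: 500 μL brought to 50 mL → factor 50000/500 = 100
Step 2: 160 μL + 480 μL = 640 μL total → factor 640/160 = 4
Step 3: 150 μL + 3600 μL = 3750 μL total → factor 3750/150 = 25
Step 4: 2.5 mL brought to 18.75 mL → factor 18.75/2.5 = 7.5
Step 5: 100 μL brought to 10 mL → factor 10000/100 = 100
Step 6: 5 mL + 35 mL = 40 mL total → factor 40/5 = 8
Overall dilution factor = 100 × 4 × 25 × 7.5 × 100 × 8 = 6 × 10^7

6.00 × 10^7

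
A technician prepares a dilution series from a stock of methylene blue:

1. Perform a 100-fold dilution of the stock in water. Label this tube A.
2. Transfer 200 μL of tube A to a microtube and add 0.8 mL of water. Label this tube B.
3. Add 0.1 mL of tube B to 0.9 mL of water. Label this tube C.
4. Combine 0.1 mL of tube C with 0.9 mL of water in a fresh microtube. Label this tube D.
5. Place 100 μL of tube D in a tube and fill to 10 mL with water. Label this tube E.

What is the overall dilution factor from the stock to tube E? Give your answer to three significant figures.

Step 1: 100-fold → factor 100
Step 2: 200 μL + 0.8 mL = 1000 μL total → factor 1000/200 = 5
Step 3: 0.1 mL + 0.9 mL = 1 mL total → factor 1/0.1 = 10
Step 4: 0.1 mL + 0.9 mL = 1 mL total → factor 1/0.1 = 10
Step 5: 100 μL brought to 10 mL → factor 10000/100 = 100
Overall dilution factor = 100 × 5 × 10 × 10 × 100 = 5 × 10^6

5.00 × 10^6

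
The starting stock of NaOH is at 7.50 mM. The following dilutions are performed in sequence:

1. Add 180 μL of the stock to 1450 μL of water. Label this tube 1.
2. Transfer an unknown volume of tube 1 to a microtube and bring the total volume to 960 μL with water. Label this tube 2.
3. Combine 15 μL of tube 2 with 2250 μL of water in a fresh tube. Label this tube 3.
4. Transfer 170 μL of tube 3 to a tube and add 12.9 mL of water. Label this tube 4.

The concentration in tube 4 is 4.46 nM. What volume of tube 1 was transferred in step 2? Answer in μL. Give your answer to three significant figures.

Step 1: 180 μL + 1450 μL = 1630 μL total → factor 1630/180 = 9.0556
Step 2: v brought to 960 μL → factor = 960 μL/v
Step 3: 15 μL + 2250 μL = 2265 μL total → factor 2265/15 = 151
Step 4: 170 μL + 12.9 mL = 13070 μL total → factor 13070/170 = 76.882
Product of known-step factors = 1.0513 × 10^5
Overall factor = 7.50 mM / (4.46 nM) = 1.6816 × 10^6
Step-2 factor = 1.6816 × 10^6 / 1.0513 × 10^5 = 15.996
v = 960 μL / 15.996 = 60.0 μL

60.0 μL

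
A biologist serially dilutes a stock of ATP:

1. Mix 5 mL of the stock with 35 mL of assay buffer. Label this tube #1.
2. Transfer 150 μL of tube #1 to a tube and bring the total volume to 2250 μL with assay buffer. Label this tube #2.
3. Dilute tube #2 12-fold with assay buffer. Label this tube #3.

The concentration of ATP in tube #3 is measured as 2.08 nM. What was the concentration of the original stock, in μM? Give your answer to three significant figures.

Step 1: 5 mL + 35 mL = 40 mL total → factor 40/5 = 8
Step 2: 150 μL brought to 2250 μL → factor 2250/150 = 15
Step 3: 12-fold → factor 12
Overall dilution factor = 8 × 15 × 12 = 1440
Stock = 2.08 nM × 1440 = 2995 nM = 3.00 μM

3.00 μM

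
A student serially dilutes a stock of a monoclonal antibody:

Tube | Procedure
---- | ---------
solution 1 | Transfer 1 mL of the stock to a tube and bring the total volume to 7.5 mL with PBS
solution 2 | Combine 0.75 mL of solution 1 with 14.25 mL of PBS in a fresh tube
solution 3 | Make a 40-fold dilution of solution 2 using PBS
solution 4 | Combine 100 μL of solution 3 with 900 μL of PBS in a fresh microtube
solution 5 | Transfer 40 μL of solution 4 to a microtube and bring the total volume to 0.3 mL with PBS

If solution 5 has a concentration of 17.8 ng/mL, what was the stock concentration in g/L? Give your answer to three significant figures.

8.01 g/L

Step 1: 1 mL brought to 7.5 mL → factor 7.5/1 = 7.5
Step 2: 0.75 mL + 14.25 mL = 15 mL total → factor 15/0.75 = 20
Step 3: 40-fold → factor 40
Step 4: 100 μL + 900 μL = 1000 μL total → factor 1000/100 = 10
Step 5: 40 μL brought to 0.3 mL → factor 300/40 = 7.5
Overall dilution factor = 7.5 × 20 × 40 × 10 × 7.5 = 4.5 × 10^5
Stock = 17.8 ng/mL × 4.5 × 10^5 = 8.010 × 10^6 ng/mL = 8.01 g/L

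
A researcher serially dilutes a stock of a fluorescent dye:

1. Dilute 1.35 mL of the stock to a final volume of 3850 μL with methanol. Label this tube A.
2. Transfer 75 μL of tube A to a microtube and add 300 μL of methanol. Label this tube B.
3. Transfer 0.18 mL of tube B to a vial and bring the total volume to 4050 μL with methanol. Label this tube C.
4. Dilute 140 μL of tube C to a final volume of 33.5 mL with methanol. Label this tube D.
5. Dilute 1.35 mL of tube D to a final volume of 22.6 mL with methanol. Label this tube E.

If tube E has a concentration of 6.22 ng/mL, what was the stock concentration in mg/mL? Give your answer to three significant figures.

7.99 mg/mL

Step 1: 1.35 mL brought to 3850 μL → factor 3.85/1.35 = 2.8519
Step 2: 75 μL + 300 μL = 375 μL total → factor 375/75 = 5
Step 3: 0.18 mL brought to 4050 μL → factor 4.05/0.18 = 22.5
Step 4: 140 μL brought to 33.5 mL → factor 33500/140 = 239.29
Step 5: 1.35 mL brought to 22.6 mL → factor 22.6/1.35 = 16.741
Overall dilution factor = 2.8519 × 5 × 22.5 × 239.29 × 16.741 = 1.2852 × 10^6
Stock = 6.22 ng/mL × 1.2852 × 10^6 = 7.994 × 10^6 ng/mL = 7.99 mg/mL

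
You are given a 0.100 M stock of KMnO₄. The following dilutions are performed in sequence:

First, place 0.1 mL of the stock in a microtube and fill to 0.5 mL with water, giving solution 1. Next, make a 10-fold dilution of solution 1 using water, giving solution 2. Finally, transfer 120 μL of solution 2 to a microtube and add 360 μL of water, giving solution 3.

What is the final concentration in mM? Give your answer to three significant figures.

Step 1: 0.1 mL brought to 0.5 mL → factor 0.5/0.1 = 5
Step 2: 10-fold → factor 10
Step 3: 120 μL + 360 μL = 480 μL total → factor 480/120 = 4
Overall dilution factor = 5 × 10 × 4 = 200
Final = 0.100 M / 200 = 0.0005000 M = 0.500 mM

0.500 mM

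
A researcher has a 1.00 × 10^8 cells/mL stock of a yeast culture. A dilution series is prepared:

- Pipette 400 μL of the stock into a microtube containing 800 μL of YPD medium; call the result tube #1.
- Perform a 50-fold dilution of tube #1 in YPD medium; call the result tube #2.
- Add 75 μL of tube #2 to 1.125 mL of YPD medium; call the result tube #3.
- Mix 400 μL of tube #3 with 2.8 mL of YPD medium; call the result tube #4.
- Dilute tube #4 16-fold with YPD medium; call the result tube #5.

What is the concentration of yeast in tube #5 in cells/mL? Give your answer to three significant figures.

Step 1: 400 μL + 800 μL = 1200 μL total → factor 1200/400 = 3
Step 2: 50-fold → factor 50
Step 3: 75 μL + 1.125 mL = 1200 μL total → factor 1200/75 = 16
Step 4: 400 μL + 2.8 mL = 3200 μL total → factor 3200/400 = 8
Step 5: 16-fold → factor 16
Overall dilution factor = 3 × 50 × 16 × 8 × 16 = 3.072 × 10^5
Final = 1.00 × 10^8 cells/mL / 3.072 × 10^5 = 326 cells/mL

326 cells/mL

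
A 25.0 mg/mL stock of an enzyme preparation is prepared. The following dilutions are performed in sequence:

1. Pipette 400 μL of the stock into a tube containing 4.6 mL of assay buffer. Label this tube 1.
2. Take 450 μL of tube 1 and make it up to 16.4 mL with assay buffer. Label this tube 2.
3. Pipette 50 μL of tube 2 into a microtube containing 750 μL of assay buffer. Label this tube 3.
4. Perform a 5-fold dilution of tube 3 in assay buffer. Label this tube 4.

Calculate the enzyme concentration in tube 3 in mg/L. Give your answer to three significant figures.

Step 1: 400 μL + 4.6 mL = 5000 μL total → factor 5000/400 = 12.5
Step 2: 450 μL brought to 16.4 mL → factor 16400/450 = 36.444
Step 3: 50 μL + 750 μL = 800 μL total → factor 800/50 = 16
Dilution factor through tube 3 = 12.5 × 36.444 × 16 = 7288.9
[tube 3] = 25.0 mg/mL / 7288.9 = 0.003430 mg/mL = 3.43 mg/L

3.43 mg/L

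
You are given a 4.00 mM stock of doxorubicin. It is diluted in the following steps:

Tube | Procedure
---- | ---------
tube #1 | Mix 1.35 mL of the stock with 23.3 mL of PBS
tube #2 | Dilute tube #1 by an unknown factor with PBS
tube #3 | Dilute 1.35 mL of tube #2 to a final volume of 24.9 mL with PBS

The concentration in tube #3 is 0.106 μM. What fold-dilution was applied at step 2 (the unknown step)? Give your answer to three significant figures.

112-fold

Step 1: 1.35 mL + 23.3 mL = 24.65 mL total → factor 24.65/1.35 = 18.259
Step 2: unknown factor x
Step 3: 1.35 mL brought to 24.9 mL → factor 24.9/1.35 = 18.444
Product of known-step factors = 336.78
Overall factor = 4.00 mM / (0.106 μM) = 37736
x = 37736 / 336.78 = 112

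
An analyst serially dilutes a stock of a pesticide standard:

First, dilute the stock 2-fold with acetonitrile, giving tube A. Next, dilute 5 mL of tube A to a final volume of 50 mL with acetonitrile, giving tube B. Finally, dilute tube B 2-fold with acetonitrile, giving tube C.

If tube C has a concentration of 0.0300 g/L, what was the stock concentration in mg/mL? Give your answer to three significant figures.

Step 1: 2-fold → factor 2
Step 2: 5 mL brought to 50 mL → factor 50/5 = 10
Step 3: 2-fold → factor 2
Overall dilution factor = 2 × 10 × 2 = 40
Stock = 0.0300 g/L × 40 = 1.200 g/L = 1.20 mg/mL

1.20 mg/mL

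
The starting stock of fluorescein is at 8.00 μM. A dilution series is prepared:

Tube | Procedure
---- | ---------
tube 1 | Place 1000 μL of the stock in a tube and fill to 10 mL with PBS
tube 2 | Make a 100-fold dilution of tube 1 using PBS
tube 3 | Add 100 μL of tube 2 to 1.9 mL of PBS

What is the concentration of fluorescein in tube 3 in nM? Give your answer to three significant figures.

Step 1: 1000 μL brought to 10 mL → factor 10000/1000 = 10
Step 2: 100-fold → factor 100
Step 3: 100 μL + 1.9 mL = 2000 μL total → factor 2000/100 = 20
Overall dilution factor = 10 × 100 × 20 = 20000
Final = 8.00 μM / 20000 = 0.0004000 μM = 0.400 nM

0.400 nM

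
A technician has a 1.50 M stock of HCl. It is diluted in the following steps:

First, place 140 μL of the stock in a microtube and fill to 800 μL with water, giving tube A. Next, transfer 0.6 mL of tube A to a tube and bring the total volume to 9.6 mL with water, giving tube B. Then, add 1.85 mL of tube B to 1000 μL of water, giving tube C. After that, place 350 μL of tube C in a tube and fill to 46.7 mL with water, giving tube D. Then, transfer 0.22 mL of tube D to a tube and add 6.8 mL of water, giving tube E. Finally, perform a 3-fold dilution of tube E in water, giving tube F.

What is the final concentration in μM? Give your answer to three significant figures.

Step 1: 140 μL brought to 800 μL → factor 800/140 = 5.7143
Step 2: 0.6 mL brought to 9.6 mL → factor 9.6/0.6 = 16
Step 3: 1.85 mL + 1000 μL = 2.85 mL total → factor 2.85/1.85 = 1.5405
Step 4: 350 μL brought to 46.7 mL → factor 46700/350 = 133.43
Step 5: 0.22 mL + 6.8 mL = 7.02 mL total → factor 7.02/0.22 = 31.909
Step 6: 3-fold → factor 3
Overall dilution factor = 5.7143 × 16 × 1.5405 × 133.43 × 31.909 × 3 = 1.799 × 10^6
Final = 1.50 M / 1.799 × 10^6 = 8.338 × 10^-7 M = 0.834 μM

0.834 μM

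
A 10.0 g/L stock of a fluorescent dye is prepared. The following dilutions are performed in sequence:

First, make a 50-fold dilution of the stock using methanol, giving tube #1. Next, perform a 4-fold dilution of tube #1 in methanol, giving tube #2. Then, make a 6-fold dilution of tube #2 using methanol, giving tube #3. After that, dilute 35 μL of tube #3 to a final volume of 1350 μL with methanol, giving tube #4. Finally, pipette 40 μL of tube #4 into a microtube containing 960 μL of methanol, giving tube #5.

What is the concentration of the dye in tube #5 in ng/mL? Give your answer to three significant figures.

Step 1: 50-fold → factor 50
Step 2: 4-fold → factor 4
Step 3: 6-fold → factor 6
Step 4: 35 μL brought to 1350 μL → factor 1350/35 = 38.571
Step 5: 40 μL + 960 μL = 1000 μL total → factor 1000/40 = 25
Overall dilution factor = 50 × 4 × 6 × 38.571 × 25 = 1.1571 × 10^6
Final = 10.0 g/L / 1.1571 × 10^6 = 8.642 × 10^-6 g/L = 8.64 ng/mL

8.64 ng/mL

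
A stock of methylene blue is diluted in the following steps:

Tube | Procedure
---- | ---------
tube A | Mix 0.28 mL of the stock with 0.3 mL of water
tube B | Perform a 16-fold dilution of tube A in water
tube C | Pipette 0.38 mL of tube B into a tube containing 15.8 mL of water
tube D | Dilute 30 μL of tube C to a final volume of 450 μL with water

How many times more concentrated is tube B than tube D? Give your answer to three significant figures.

Step 1: 0.28 mL + 0.3 mL = 0.58 mL total → factor 0.58/0.28 = 2.0714
Step 2: 16-fold → factor 16
Step 3: 0.38 mL + 15.8 mL = 16.18 mL total → factor 16.18/0.38 = 42.579
Step 4: 30 μL brought to 450 μL → factor 450/30 = 15
Dilution factor to tube B = 33.143; to tube D = 21168
[tube B]/[tube D] = (factor to tube D)/(factor to tube B) = 21168/33.143 = 639

639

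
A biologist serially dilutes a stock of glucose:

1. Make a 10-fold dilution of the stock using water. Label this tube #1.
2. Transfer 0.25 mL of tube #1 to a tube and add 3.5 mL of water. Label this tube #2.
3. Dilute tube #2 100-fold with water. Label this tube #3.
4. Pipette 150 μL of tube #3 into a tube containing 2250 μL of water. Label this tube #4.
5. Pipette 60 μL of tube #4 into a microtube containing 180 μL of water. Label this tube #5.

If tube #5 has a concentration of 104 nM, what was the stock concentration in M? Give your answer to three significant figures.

Step 1: 10-fold → factor 10
Step 2: 0.25 mL + 3.5 mL = 3.75 mL total → factor 3.75/0.25 = 15
Step 3: 100-fold → factor 100
Step 4: 150 μL + 2250 μL = 2400 μL total → factor 2400/150 = 16
Step 5: 60 μL + 180 μL = 240 μL total → factor 240/60 = 4
Overall dilution factor = 10 × 15 × 100 × 16 × 4 = 9.6 × 10^5
Stock = 104 nM × 9.6 × 10^5 = 9.984 × 10^7 nM = 0.0998 M

0.0998 M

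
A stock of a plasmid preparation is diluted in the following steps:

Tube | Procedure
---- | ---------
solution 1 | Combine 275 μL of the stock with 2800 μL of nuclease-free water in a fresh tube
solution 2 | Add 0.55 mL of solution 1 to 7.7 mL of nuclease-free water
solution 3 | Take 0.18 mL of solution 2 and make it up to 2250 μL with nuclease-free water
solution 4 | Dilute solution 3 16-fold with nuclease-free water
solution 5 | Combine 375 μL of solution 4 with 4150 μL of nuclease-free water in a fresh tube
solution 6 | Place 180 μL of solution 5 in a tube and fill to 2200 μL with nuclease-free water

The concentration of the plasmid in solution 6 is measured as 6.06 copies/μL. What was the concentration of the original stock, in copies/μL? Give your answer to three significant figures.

3.00 × 10^7 copies/μL

Step 1: 275 μL + 2800 μL = 3075 μL total → factor 3075/275 = 11.182
Step 2: 0.55 mL + 7.7 mL = 8.25 mL total → factor 8.25/0.55 = 15
Step 3: 0.18 mL brought to 2250 μL → factor 2.25/0.18 = 12.5
Step 4: 16-fold → factor 16
Step 5: 375 μL + 4150 μL = 4525 μL total → factor 4525/375 = 12.067
Step 6: 180 μL brought to 2200 μL → factor 2200/180 = 12.222
Overall dilution factor = 11.182 × 15 × 12.5 × 16 × 12.067 × 12.222 = 4.9473 × 10^6
Stock = 6.06 copies/μL × 4.9473 × 10^6 = 3.00 × 10^7 copies/μL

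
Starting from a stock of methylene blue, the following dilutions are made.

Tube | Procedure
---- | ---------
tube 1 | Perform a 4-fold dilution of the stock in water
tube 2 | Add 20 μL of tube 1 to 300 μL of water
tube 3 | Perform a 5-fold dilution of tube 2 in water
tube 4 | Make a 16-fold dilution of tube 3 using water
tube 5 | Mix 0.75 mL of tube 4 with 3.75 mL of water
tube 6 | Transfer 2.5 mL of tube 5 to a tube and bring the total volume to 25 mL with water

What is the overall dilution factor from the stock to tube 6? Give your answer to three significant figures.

Step 1: 4-fold → factor 4
Step 2: 20 μL + 300 μL = 320 μL total → factor 320/20 = 16
Step 3: 5-fold → factor 5
Step 4: 16-fold → factor 16
Step 5: 0.75 mL + 3.75 mL = 4.5 mL total → factor 4.5/0.75 = 6
Step 6: 2.5 mL brought to 25 mL → factor 25/2.5 = 10
Overall dilution factor = 4 × 16 × 5 × 16 × 6 × 10 = 3.072 × 10^5

3.07 × 10^5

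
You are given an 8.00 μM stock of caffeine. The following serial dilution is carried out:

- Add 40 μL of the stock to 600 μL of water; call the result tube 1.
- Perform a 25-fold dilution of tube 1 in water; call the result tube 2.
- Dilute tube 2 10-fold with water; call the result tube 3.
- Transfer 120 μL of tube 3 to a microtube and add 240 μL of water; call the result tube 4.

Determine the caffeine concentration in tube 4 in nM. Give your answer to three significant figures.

Step 1: 40 μL + 600 μL = 640 μL total → factor 640/40 = 16
Step 2: 25-fold → factor 25
Step 3: 10-fold → factor 10
Step 4: 120 μL + 240 μL = 360 μL total → factor 360/120 = 3
Overall dilution factor = 16 × 25 × 10 × 3 = 12000
Final = 8.00 μM / 12000 = 0.0006667 μM = 0.667 nM

0.667 nM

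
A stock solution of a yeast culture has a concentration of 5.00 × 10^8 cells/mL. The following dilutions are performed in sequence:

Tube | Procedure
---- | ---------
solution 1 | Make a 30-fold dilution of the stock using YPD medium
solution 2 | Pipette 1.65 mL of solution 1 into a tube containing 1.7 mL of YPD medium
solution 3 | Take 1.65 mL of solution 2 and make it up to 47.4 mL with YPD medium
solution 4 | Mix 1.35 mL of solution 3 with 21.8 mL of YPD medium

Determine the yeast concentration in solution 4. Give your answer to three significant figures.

Step 1: 30-fold → factor 30
Step 2: 1.65 mL + 1.7 mL = 3.35 mL total → factor 3.35/1.65 = 2.0303
Step 3: 1.65 mL brought to 47.4 mL → factor 47.4/1.65 = 28.727
Step 4: 1.35 mL + 21.8 mL = 23.15 mL total → factor 23.15/1.35 = 17.148
Overall dilution factor = 30 × 2.0303 × 28.727 × 17.148 = 30005
Final = 5.00 × 10^8 cells/mL / 30005 = 1.67 × 10^4 cells/mL

1.67 × 10^4 cells/mL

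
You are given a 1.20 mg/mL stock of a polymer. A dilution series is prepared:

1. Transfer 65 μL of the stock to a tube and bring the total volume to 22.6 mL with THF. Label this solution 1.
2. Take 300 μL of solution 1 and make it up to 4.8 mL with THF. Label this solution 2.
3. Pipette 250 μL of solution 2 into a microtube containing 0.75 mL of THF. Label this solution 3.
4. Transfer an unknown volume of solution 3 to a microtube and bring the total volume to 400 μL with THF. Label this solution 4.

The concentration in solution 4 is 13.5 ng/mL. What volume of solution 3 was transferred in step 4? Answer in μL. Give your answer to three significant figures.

100 μL

Step 1: 65 μL brought to 22.6 mL → factor 22600/65 = 347.69
Step 2: 300 μL brought to 4.8 mL → factor 4800/300 = 16
Step 3: 250 μL + 0.75 mL = 1000 μL total → factor 1000/250 = 4
Step 4: v brought to 400 μL → factor = 400 μL/v
Product of known-step factors = 22252
Overall factor = 1.20 mg/mL / (13.5 ng/mL) = 88889
Step-4 factor = 88889 / 22252 = 3.9946
v = 400 μL / 3.9946 = 100 μL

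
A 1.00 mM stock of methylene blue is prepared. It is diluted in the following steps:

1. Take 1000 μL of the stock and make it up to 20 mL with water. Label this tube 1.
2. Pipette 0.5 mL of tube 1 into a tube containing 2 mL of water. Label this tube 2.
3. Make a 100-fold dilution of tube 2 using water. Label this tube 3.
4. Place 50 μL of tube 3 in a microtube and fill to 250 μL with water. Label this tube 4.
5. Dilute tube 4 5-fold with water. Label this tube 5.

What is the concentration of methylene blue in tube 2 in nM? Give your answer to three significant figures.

Step 1: 1000 μL brought to 20 mL → factor 20000/1000 = 20
Step 2: 0.5 mL + 2 mL = 2.5 mL total → factor 2.5/0.5 = 5
Dilution factor through tube 2 = 20 × 5 = 100
[tube 2] = 1.00 mM / 100 = 0.01000 mM = 1.00 × 10^4 nM

1.00 × 10^4 nM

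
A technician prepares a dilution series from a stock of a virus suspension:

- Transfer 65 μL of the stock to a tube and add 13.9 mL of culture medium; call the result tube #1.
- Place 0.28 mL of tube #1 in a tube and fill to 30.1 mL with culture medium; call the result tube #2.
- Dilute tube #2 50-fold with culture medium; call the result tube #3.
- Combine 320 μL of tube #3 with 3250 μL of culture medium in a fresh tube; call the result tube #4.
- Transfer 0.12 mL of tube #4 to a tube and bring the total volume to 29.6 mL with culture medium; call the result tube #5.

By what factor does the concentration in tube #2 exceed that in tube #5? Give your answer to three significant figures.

1.38 × 10^5

Step 1: 65 μL + 13.9 mL = 13965 μL total → factor 13965/65 = 214.85
Step 2: 0.28 mL brought to 30.1 mL → factor 30.1/0.28 = 107.5
Step 3: 50-fold → factor 50
Step 4: 320 μL + 3250 μL = 3570 μL total → factor 3570/320 = 11.156
Step 5: 0.12 mL brought to 29.6 mL → factor 29.6/0.12 = 246.67
Dilution factor to tube #2 = 23096; to tube #5 = 3.1779 × 10^9
[tube #2]/[tube #5] = (factor to tube #5)/(factor to tube #2) = 3.1779 × 10^9/23096 = 1.38 × 10^5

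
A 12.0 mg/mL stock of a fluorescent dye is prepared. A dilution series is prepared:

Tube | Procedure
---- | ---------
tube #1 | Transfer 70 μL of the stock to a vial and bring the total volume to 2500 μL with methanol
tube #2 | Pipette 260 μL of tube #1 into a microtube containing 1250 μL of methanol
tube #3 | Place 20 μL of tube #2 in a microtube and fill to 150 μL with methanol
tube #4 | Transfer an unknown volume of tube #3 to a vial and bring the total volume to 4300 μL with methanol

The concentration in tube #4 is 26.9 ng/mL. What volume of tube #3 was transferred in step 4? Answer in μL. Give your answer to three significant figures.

15.0 μL

Step 1: 70 μL brought to 2500 μL → factor 2500/70 = 35.714
Step 2: 260 μL + 1250 μL = 1510 μL total → factor 1510/260 = 5.8077
Step 3: 20 μL brought to 150 μL → factor 150/20 = 7.5
Step 4: v brought to 4300 μL → factor = 4300 μL/v
Product of known-step factors = 1555.6
Overall factor = 12.0 mg/mL / (26.9 ng/mL) = 4.461 × 10^5
Step-4 factor = 4.461 × 10^5 / 1555.6 = 286.76
v = 4300 μL / 286.76 = 15.0 μL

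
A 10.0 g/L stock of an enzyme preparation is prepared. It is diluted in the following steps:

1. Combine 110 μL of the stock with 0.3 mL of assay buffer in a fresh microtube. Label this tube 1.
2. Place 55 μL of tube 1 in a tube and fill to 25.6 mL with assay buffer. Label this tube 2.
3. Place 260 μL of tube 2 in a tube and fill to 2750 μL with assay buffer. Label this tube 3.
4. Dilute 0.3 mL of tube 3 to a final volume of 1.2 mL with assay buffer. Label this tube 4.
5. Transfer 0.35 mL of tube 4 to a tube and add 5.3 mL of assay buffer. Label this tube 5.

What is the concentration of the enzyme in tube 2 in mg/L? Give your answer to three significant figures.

5.76 mg/L

Step 1: 110 μL + 0.3 mL = 410 μL total → factor 410/110 = 3.7273
Step 2: 55 μL brought to 25.6 mL → factor 25600/55 = 465.45
Dilution factor through tube 2 = 3.7273 × 465.45 = 1734.9
[tube 2] = 10.0 g/L / 1734.9 = 0.005764 g/L = 5.76 mg/L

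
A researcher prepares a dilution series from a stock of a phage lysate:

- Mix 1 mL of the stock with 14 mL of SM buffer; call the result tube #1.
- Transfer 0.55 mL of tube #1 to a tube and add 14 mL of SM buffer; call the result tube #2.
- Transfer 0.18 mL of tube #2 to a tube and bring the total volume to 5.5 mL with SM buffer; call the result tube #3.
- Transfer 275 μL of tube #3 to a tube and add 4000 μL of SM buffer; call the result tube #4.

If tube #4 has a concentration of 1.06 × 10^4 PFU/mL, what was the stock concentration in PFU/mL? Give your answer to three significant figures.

Step 1: 1 mL + 14 mL = 15 mL total → factor 15/1 = 15
Step 2: 0.55 mL + 14 mL = 14.55 mL total → factor 14.55/0.55 = 26.455
Step 3: 0.18 mL brought to 5.5 mL → factor 5.5/0.18 = 30.556
Step 4: 275 μL + 4000 μL = 4275 μL total → factor 4275/275 = 15.545
Overall dilution factor = 15 × 26.455 × 30.556 × 15.545 = 1.8849 × 10^5
Stock = 1.06 × 10^4 PFU/mL × 1.8849 × 10^5 = 2.00 × 10^9 PFU/mL

2.00 × 10^9 PFU/mL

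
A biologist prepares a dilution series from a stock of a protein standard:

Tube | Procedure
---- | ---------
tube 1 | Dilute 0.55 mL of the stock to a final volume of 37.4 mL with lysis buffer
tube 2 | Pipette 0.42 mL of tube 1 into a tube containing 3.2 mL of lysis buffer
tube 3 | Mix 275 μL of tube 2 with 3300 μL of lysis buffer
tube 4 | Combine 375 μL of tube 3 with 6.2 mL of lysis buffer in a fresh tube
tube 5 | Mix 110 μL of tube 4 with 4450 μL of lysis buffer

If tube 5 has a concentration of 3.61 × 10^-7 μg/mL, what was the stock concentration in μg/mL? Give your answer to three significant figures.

Step 1: 0.55 mL brought to 37.4 mL → factor 37.4/0.55 = 68
Step 2: 0.42 mL + 3.2 mL = 3.62 mL total → factor 3.62/0.42 = 8.619
Step 3: 275 μL + 3300 μL = 3575 μL total → factor 3575/275 = 13
Step 4: 375 μL + 6.2 mL = 6575 μL total → factor 6575/375 = 17.533
Step 5: 110 μL + 4450 μL = 4560 μL total → factor 4560/110 = 41.455
Overall dilution factor = 68 × 8.619 × 13 × 17.533 × 41.455 = 5.5379 × 10^6
Stock = 3.61 × 10^-7 μg/mL × 5.5379 × 10^6 = 2.00 μg/mL

2.00 μg/mL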